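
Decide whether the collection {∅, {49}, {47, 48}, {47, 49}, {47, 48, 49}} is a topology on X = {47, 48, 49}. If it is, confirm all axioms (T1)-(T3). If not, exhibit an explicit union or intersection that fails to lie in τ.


τ is NOT a topology on X.

Axiom (T1): ∅ ∈ τ? Yes; X ∈ τ? Yes.
Axiom (T2/T3): check pairwise unions and intersections of members of τ.
Counterexample for (T3): {47, 48} ∩ {47, 49} = {47} ∉ τ. Therefore τ is NOT a topology.


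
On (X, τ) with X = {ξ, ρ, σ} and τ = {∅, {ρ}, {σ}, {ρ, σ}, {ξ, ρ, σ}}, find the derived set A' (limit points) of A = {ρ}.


A' = {ξ}

For each x ∈ X, list the open sets U ∈ τ with x ∈ U, then check whether U ∩ (A ∖ {x}) ≠ ∅ for every such U.
  x = ξ: opens ∋ x are {ξ, ρ, σ}; each meets A ∖ {ξ}, so x IS a limit point.
  x = ρ: open {ρ} ∋ x has {ρ} ∩ (A ∖ {ρ}) = ∅, so x is NOT a limit point.
  x = σ: open {σ} ∋ x has {σ} ∩ (A ∖ {σ}) = ∅, so x is NOT a limit point.
Collecting: A' = {ξ}.


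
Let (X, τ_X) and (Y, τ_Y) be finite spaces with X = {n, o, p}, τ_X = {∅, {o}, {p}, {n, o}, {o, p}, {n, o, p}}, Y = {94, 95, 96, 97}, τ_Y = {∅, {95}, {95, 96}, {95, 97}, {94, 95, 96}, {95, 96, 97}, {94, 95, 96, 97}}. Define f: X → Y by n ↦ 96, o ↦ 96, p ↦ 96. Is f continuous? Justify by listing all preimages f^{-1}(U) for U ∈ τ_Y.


f IS continuous.

Compute f^{-1}(U) for each U ∈ τ_Y:
  U = ∅: f^{-1}(U) = ∅ ∈ τ_X ✓.
  U = {95}: f^{-1}(U) = ∅ ∈ τ_X ✓.
  U = {95, 96}: f^{-1}(U) = {n, o, p} ∈ τ_X ✓.
  U = {95, 97}: f^{-1}(U) = ∅ ∈ τ_X ✓.
  U = {94, 95, 96}: f^{-1}(U) = {n, o, p} ∈ τ_X ✓.
  U = {95, 96, 97}: f^{-1}(U) = {n, o, p} ∈ τ_X ✓.
  U = {94, 95, 96, 97}: f^{-1}(U) = {n, o, p} ∈ τ_X ✓.
Every preimage lies in τ_X, so f IS continuous.


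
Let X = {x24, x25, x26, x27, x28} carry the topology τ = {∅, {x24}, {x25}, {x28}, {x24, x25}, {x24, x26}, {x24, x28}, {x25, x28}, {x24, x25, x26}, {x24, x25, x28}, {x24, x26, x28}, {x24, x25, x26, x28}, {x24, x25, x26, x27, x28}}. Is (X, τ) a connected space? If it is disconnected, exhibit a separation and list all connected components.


(X, τ) is connected.

Find clopen sets (U ∈ τ with X ∖ U ∈ τ):
  U = ∅, X ∖ U = {x24, x25, x26, x27, x28} — both open, so U is clopen.
  U = {x24, x25, x26, x27, x28}, X ∖ U = ∅ — both open, so U is clopen.
Only trivial clopens (∅ and X) exist, so (X, τ) is connected.
Compute connected components by grouping points that agree on all clopens:
  component: {x24, x25, x26, x27, x28}


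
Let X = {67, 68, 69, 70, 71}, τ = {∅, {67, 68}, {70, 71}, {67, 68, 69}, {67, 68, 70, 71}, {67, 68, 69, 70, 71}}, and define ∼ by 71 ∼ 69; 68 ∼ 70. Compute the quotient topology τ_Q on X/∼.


X/∼ = {[67], [68=70], [69=71]}; |τ_Q| = 2.

Equivalence classes: [67], [68=70], [69=71].
Quotient map π: X → X/∼ sends 67 ↦ [67], 68 ↦ [68=70], 69 ↦ [69=71], 70 ↦ [68=70], 71 ↦ [69=71].
For each subset V ⊆ X/∼, compute π^{-1}(V) ⊆ X and check whether π^{-1}(V) ∈ τ. V is open in τ_Q iff π^{-1}(V) ∈ τ.
  V = {}: π^{-1}(V) = ∅ ∈ τ ✓.
  V = {[67]}: π^{-1}(V) = {67} ∉ τ ✗.
  V = {[68=70]}: π^{-1}(V) = {68, 70} ∉ τ ✗.
  V = {[67], [68=70]}: π^{-1}(V) = {67, 68, 70} ∉ τ ✗.
  V = {[69=71]}: π^{-1}(V) = {69, 71} ∉ τ ✗.
  V = {[67], [69=71]}: π^{-1}(V) = {67, 69, 71} ∉ τ ✗.
  V = {[68=70], [69=71]}: π^{-1}(V) = {68, 69, 70, 71} ∉ τ ✗.
  V = {[67], [68=70], [69=71]}: π^{-1}(V) = {67, 68, 69, 70, 71} ∈ τ ✓.
Open sets in the quotient: τ_Q = {{}, {[67], [68=70], [69=71]}} (2 elements).


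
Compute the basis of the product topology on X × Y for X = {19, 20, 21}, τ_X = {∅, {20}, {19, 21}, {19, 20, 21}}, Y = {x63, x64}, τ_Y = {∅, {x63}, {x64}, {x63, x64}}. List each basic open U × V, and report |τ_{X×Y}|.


Basis B = {∅ × ∅, {20} × {x63}, {20} × {x64}, {19, 21} × {x63}, {19, 21} × {x64}, {20} × {x63, x64}, {19, 20, 21} × {x63}, {19, 20, 21} × {x64}, {19, 21} × {x63, x64}, {19, 20, 21} × {x63, x64}}; |τ_{X×Y}| = 16.

Enumerate products U × V with U ∈ τ_X, V ∈ τ_Y (deduplicated):
  ∅ × ∅ = {} (∅)
  {20} × {x63} = {(20,x63)}
  {20} × {x64} = {(20,x64)}
  {19, 21} × {x63} = {(19,x63), (21,x63)}
  {19, 21} × {x64} = {(19,x64), (21,x64)}
  {20} × {x63, x64} = {(20,x63), (20,x64)}
  {19, 20, 21} × {x63} = {(19,x63), (20,x63), (21,x63)}
  {19, 20, 21} × {x64} = {(19,x64), (20,x64), (21,x64)}
  {19, 21} × {x63, x64} = {(19,x63), (19,x64), (21,x63), (21,x64)}
  {19, 20, 21} × {x63, x64} = {(19,x63), (19,x64), (20,x63), (20,x64), (21,x63), (21,x64)}
These 10 distinct sets form the basis B.
Close under arbitrary unions to get τ_{X×Y}; counting gives |τ_{X×Y}| = 16.


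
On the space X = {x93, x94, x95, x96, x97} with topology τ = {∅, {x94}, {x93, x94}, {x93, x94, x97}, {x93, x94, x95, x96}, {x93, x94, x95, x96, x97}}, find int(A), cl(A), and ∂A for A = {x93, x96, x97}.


int(A) = ∅, cl(A) = {x93, x95, x96, x97}, ∂A = {x93, x95, x96, x97}.

Closed sets in (X, τ) are complements of opens:
  closed(X, τ) = {∅, {x97}, {x95, x96}, {x95, x96, x97}, {x93, x95, x96, x97}, {x93, x94, x95, x96, x97}}.
int(A) = ⋃ {U ∈ τ : U ⊆ A}. Opens contained in A: ∅.
Taking the union of these: int(A) = ∅.
cl(A) = ⋂ {C closed : A ⊆ C}. Closed sets containing A: {x93, x95, x96, x97}, {x93, x94, x95, x96, x97}.
Intersecting these: cl(A) = {x93, x95, x96, x97}.
∂A = cl(A) ∖ int(A) = {x93, x95, x96, x97} ∖ ∅ = {x93, x95, x96, x97}.


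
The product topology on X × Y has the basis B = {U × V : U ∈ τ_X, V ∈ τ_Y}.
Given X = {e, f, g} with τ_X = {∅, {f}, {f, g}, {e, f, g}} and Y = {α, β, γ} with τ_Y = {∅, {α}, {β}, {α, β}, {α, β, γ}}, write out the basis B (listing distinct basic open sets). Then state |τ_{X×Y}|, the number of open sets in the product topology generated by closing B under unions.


Basis B = {∅ × ∅, {f} × {α}, {f} × {β}, {f} × {α, β}, {f, g} × {α}, {f, g} × {β}, {e, f, g} × {α}, {e, f, g} × {β}, {f} × {α, β, γ}, {f, g} × {α, β}, {e, f, g} × {α, β}, {f, g} × {α, β, γ}, {e, f, g} × {α, β, γ}}; |τ_{X×Y}| = 30.

Enumerate products U × V with U ∈ τ_X, V ∈ τ_Y (deduplicated):
  ∅ × ∅ = {} (∅)
  {f} × {α} = {(f,α)}
  {f} × {β} = {(f,β)}
  {f} × {α, β} = {(f,α), (f,β)}
  {f, g} × {α} = {(f,α), (g,α)}
  {f, g} × {β} = {(f,β), (g,β)}
  {e, f, g} × {α} = {(e,α), (f,α), (g,α)}
  {e, f, g} × {β} = {(e,β), (f,β), (g,β)}
  {f} × {α, β, γ} = {(f,α), (f,β), (f,γ)}
  {f, g} × {α, β} = {(f,α), (f,β), (g,α), (g,β)}
  {e, f, g} × {α, β} = {(e,α), (e,β), (f,α), (f,β), (g,α), (g,β)}
  {f, g} × {α, β, γ} = {(f,α), (f,β), (f,γ), (g,α), (g,β), (g,γ)}
  {e, f, g} × {α, β, γ} = {(e,α), (e,β), (e,γ), (f,α), (f,β), (f,γ), (g,α), (g,β), (g,γ)}
These 13 distinct sets form the basis B.
Close under arbitrary unions to get τ_{X×Y}; counting gives |τ_{X×Y}| = 30.


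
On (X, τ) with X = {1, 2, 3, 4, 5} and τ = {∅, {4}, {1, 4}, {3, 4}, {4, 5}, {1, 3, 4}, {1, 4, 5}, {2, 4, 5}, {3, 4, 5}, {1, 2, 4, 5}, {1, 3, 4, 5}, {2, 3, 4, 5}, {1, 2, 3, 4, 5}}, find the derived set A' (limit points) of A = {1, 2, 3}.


A' = ∅

For each x ∈ X, list the open sets U ∈ τ with x ∈ U, then check whether U ∩ (A ∖ {x}) ≠ ∅ for every such U.
  x = 1: open {1, 4} ∋ x has {1, 4} ∩ (A ∖ {1}) = ∅, so x is NOT a limit point.
  x = 2: open {2, 4, 5} ∋ x has {2, 4, 5} ∩ (A ∖ {2}) = ∅, so x is NOT a limit point.
  x = 3: open {3, 4} ∋ x has {3, 4} ∩ (A ∖ {3}) = ∅, so x is NOT a limit point.
  x = 4: open {4} ∋ x has {4} ∩ (A ∖ {4}) = ∅, so x is NOT a limit point.
  x = 5: open {4, 5} ∋ x has {4, 5} ∩ (A ∖ {5}) = ∅, so x is NOT a limit point.
Collecting: A' = ∅.


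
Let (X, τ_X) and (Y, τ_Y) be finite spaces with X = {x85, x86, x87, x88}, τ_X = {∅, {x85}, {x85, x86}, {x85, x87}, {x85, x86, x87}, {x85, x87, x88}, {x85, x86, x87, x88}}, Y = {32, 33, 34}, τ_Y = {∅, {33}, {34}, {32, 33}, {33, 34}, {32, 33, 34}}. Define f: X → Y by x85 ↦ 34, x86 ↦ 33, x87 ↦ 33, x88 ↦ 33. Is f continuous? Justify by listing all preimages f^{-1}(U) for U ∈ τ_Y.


f is NOT continuous.

Compute f^{-1}(U) for each U ∈ τ_Y:
  U = ∅: f^{-1}(U) = ∅ ∈ τ_X ✓.
  U = {33}: f^{-1}(U) = {x86, x87, x88} ∉ τ_X ✗.
  U = {34}: f^{-1}(U) = {x85} ∈ τ_X ✓.
  U = {32, 33}: f^{-1}(U) = {x86, x87, x88} ∉ τ_X ✗.
  U = {33, 34}: f^{-1}(U) = {x85, x86, x87, x88} ∈ τ_X ✓.
  U = {32, 33, 34}: f^{-1}(U) = {x85, x86, x87, x88} ∈ τ_X ✓.
Found U = {33} with f^{-1}(U) = {x86, x87, x88} not in τ_X. Therefore f is NOT continuous.


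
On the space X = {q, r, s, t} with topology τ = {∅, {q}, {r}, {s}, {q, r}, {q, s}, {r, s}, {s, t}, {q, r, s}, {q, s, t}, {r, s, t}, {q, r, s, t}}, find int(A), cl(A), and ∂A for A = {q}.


int(A) = {q}, cl(A) = {q}, ∂A = ∅.

Closed sets in (X, τ) are complements of opens:
  closed(X, τ) = {∅, {q}, {r}, {t}, {q, r}, {q, t}, {r, t}, {s, t}, {q, r, t}, {q, s, t}, {r, s, t}, {q, r, s, t}}.
int(A) = ⋃ {U ∈ τ : U ⊆ A}. Opens contained in A: ∅, {q}.
Taking the union of these: int(A) = {q}.
cl(A) = ⋂ {C closed : A ⊆ C}. Closed sets containing A: {q}, {q, r}, {q, t}, {q, r, t}, {q, s, t}, {q, r, s, t}.
Intersecting these: cl(A) = {q}.
∂A = cl(A) ∖ int(A) = {q} ∖ {q} = ∅.


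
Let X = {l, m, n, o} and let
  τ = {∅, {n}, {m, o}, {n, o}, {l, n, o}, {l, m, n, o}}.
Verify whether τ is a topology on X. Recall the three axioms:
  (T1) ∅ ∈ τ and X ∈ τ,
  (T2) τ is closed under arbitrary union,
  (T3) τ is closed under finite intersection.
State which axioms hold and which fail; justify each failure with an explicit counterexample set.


τ is NOT a topology on X.

Axiom (T1): ∅ ∈ τ? Yes; X ∈ τ? Yes.
Axiom (T2/T3): check pairwise unions and intersections of members of τ.
Counterexample for (T2): {n} ∪ {m, o} = {m, n, o} ∉ τ. Therefore τ is NOT a topology.


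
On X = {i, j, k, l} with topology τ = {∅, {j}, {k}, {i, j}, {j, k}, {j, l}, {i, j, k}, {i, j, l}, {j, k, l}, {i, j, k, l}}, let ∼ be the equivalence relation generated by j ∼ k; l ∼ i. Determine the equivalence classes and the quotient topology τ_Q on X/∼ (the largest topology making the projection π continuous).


X/∼ = {[i=l], [j=k]}; |τ_Q| = 3.

Equivalence classes: [i=l], [j=k].
Quotient map π: X → X/∼ sends i ↦ [i=l], j ↦ [j=k], k ↦ [j=k], l ↦ [i=l].
For each subset V ⊆ X/∼, compute π^{-1}(V) ⊆ X and check whether π^{-1}(V) ∈ τ. V is open in τ_Q iff π^{-1}(V) ∈ τ.
  V = {}: π^{-1}(V) = ∅ ∈ τ ✓.
  V = {[i=l]}: π^{-1}(V) = {i, l} ∉ τ ✗.
  V = {[j=k]}: π^{-1}(V) = {j, k} ∈ τ ✓.
  V = {[i=l], [j=k]}: π^{-1}(V) = {i, j, k, l} ∈ τ ✓.
Open sets in the quotient: τ_Q = {{}, {[j=k]}, {[i=l], [j=k]}} (3 elements).


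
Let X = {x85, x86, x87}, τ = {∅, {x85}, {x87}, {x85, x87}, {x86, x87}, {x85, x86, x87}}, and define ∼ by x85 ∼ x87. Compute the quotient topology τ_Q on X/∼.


X/∼ = {[x85=x87], [x86]}; |τ_Q| = 3.

Equivalence classes: [x85=x87], [x86].
Quotient map π: X → X/∼ sends x85 ↦ [x85=x87], x86 ↦ [x86], x87 ↦ [x85=x87].
For each subset V ⊆ X/∼, compute π^{-1}(V) ⊆ X and check whether π^{-1}(V) ∈ τ. V is open in τ_Q iff π^{-1}(V) ∈ τ.
  V = {}: π^{-1}(V) = ∅ ∈ τ ✓.
  V = {[x85=x87]}: π^{-1}(V) = {x85, x87} ∈ τ ✓.
  V = {[x86]}: π^{-1}(V) = {x86} ∉ τ ✗.
  V = {[x85=x87], [x86]}: π^{-1}(V) = {x85, x86, x87} ∈ τ ✓.
Open sets in the quotient: τ_Q = {{}, {[x85=x87]}, {[x85=x87], [x86]}} (3 elements).


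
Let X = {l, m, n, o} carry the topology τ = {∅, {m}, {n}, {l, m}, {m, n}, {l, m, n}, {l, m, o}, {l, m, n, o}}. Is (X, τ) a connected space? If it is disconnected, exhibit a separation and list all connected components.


(X, τ) is disconnected; components = [{n}, {l, m, o}].

Find clopen sets (U ∈ τ with X ∖ U ∈ τ):
  U = ∅, X ∖ U = {l, m, n, o} — both open, so U is clopen.
  U = {n}, X ∖ U = {l, m, o} — both open, so U is clopen.
  U = {l, m, o}, X ∖ U = {n} — both open, so U is clopen.
  U = {l, m, n, o}, X ∖ U = ∅ — both open, so U is clopen.
Nontrivial clopen(s) exist: e.g. {n}. So (X, τ) is disconnected.
Compute connected components by grouping points that agree on all clopens:
  component: {n}
  component: {l, m, o}


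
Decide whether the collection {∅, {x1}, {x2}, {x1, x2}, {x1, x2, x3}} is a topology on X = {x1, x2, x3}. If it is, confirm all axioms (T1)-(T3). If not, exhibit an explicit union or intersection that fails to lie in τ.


τ IS a topology on X.

Axiom (T1): ∅ ∈ τ? Yes; X ∈ τ? Yes.
Axiom (T2/T3): check pairwise unions and intersections of members of τ.
All pairwise intersections and unions checked — each lies in τ. Therefore τ satisfies (T1), (T2), (T3): it IS a topology on X.


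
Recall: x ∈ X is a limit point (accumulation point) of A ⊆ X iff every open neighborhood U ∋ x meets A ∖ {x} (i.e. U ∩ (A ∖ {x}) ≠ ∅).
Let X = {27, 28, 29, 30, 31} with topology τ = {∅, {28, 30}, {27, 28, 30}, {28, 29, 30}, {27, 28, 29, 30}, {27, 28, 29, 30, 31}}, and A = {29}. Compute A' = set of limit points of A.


A' = {31}

For each x ∈ X, list the open sets U ∈ τ with x ∈ U, then check whether U ∩ (A ∖ {x}) ≠ ∅ for every such U.
  x = 27: open {27, 28, 30} ∋ x has {27, 28, 30} ∩ (A ∖ {27}) = ∅, so x is NOT a limit point.
  x = 28: open {28, 30} ∋ x has {28, 30} ∩ (A ∖ {28}) = ∅, so x is NOT a limit point.
  x = 29: open {28, 29, 30} ∋ x has {28, 29, 30} ∩ (A ∖ {29}) = ∅, so x is NOT a limit point.
  x = 30: open {28, 30} ∋ x has {28, 30} ∩ (A ∖ {30}) = ∅, so x is NOT a limit point.
  x = 31: opens ∋ x are {27, 28, 29, 30, 31}; each meets A ∖ {31}, so x IS a limit point.
Collecting: A' = {31}.


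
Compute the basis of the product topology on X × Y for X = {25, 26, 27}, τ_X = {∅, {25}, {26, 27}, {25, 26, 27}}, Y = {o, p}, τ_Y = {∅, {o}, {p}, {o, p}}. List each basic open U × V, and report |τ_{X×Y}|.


Basis B = {∅ × ∅, {25} × {o}, {25} × {p}, {25} × {o, p}, {26, 27} × {o}, {26, 27} × {p}, {25, 26, 27} × {o}, {25, 26, 27} × {p}, {26, 27} × {o, p}, {25, 26, 27} × {o, p}}; |τ_{X×Y}| = 16.

Enumerate products U × V with U ∈ τ_X, V ∈ τ_Y (deduplicated):
  ∅ × ∅ = {} (∅)
  {25} × {o} = {(25,o)}
  {25} × {p} = {(25,p)}
  {25} × {o, p} = {(25,o), (25,p)}
  {26, 27} × {o} = {(26,o), (27,o)}
  {26, 27} × {p} = {(26,p), (27,p)}
  {25, 26, 27} × {o} = {(25,o), (26,o), (27,o)}
  {25, 26, 27} × {p} = {(25,p), (26,p), (27,p)}
  {26, 27} × {o, p} = {(26,o), (26,p), (27,o), (27,p)}
  {25, 26, 27} × {o, p} = {(25,o), (25,p), (26,o), (26,p), (27,o), (27,p)}
These 10 distinct sets form the basis B.
Close under arbitrary unions to get τ_{X×Y}; counting gives |τ_{X×Y}| = 16.


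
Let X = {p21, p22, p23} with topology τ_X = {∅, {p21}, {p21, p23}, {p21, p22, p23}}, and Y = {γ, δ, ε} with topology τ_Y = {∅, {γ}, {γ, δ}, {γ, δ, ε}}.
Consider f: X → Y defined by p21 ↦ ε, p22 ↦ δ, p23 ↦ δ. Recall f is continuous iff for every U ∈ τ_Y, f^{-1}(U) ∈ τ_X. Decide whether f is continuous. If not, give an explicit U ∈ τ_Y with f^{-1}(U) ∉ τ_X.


f is NOT continuous.

Compute f^{-1}(U) for each U ∈ τ_Y:
  U = ∅: f^{-1}(U) = ∅ ∈ τ_X ✓.
  U = {γ}: f^{-1}(U) = ∅ ∈ τ_X ✓.
  U = {γ, δ}: f^{-1}(U) = {p22, p23} ∉ τ_X ✗.
  U = {γ, δ, ε}: f^{-1}(U) = {p21, p22, p23} ∈ τ_X ✓.
Found U = {γ, δ} with f^{-1}(U) = {p22, p23} not in τ_X. Therefore f is NOT continuous.


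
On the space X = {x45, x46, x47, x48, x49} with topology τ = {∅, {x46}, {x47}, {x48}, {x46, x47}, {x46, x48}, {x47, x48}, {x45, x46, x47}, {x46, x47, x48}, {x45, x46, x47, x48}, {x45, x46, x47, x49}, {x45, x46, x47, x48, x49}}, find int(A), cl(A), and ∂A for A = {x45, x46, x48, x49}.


int(A) = {x46, x48}, cl(A) = {x45, x46, x48, x49}, ∂A = {x45, x49}.

Closed sets in (X, τ) are complements of opens:
  closed(X, τ) = {∅, {x48}, {x49}, {x45, x49}, {x48, x49}, {x45, x46, x49}, {x45, x47, x49}, {x45, x48, x49}, {x45, x46, x47, x49}, {x45, x46, x48, x49}, {x45, x47, x48, x49}, {x45, x46, x47, x48, x49}}.
int(A) = ⋃ {U ∈ τ : U ⊆ A}. Opens contained in A: ∅, {x46}, {x48}, {x46, x48}.
Taking the union of these: int(A) = {x46, x48}.
cl(A) = ⋂ {C closed : A ⊆ C}. Closed sets containing A: {x45, x46, x48, x49}, {x45, x46, x47, x48, x49}.
Intersecting these: cl(A) = {x45, x46, x48, x49}.
∂A = cl(A) ∖ int(A) = {x45, x46, x48, x49} ∖ {x46, x48} = {x45, x49}.


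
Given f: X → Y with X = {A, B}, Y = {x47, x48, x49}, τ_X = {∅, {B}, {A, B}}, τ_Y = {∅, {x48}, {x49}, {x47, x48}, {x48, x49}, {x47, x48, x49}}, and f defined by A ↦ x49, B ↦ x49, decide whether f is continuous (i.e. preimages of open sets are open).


f IS continuous.

Compute f^{-1}(U) for each U ∈ τ_Y:
  U = ∅: f^{-1}(U) = ∅ ∈ τ_X ✓.
  U = {x48}: f^{-1}(U) = ∅ ∈ τ_X ✓.
  U = {x49}: f^{-1}(U) = {A, B} ∈ τ_X ✓.
  U = {x47, x48}: f^{-1}(U) = ∅ ∈ τ_X ✓.
  U = {x48, x49}: f^{-1}(U) = {A, B} ∈ τ_X ✓.
  U = {x47, x48, x49}: f^{-1}(U) = {A, B} ∈ τ_X ✓.
Every preimage lies in τ_X, so f IS continuous.


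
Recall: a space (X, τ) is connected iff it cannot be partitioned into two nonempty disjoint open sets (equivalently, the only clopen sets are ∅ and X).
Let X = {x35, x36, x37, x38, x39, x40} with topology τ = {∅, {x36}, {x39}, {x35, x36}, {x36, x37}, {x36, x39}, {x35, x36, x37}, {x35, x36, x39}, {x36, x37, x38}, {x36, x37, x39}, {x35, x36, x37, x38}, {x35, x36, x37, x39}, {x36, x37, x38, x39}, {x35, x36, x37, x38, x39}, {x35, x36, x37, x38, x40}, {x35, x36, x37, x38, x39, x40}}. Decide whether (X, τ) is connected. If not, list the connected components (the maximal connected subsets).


(X, τ) is disconnected; components = [{x39}, {x35, x36, x37, x38, x40}].

Find clopen sets (U ∈ τ with X ∖ U ∈ τ):
  U = ∅, X ∖ U = {x35, x36, x37, x38, x39, x40} — both open, so U is clopen.
  U = {x39}, X ∖ U = {x35, x36, x37, x38, x40} — both open, so U is clopen.
  U = {x35, x36, x37, x38, x40}, X ∖ U = {x39} — both open, so U is clopen.
  U = {x35, x36, x37, x38, x39, x40}, X ∖ U = ∅ — both open, so U is clopen.
Nontrivial clopen(s) exist: e.g. {x35, x36, x37, x38, x40}. So (X, τ) is disconnected.
Compute connected components by grouping points that agree on all clopens:
  component: {x39}
  component: {x35, x36, x37, x38, x40}


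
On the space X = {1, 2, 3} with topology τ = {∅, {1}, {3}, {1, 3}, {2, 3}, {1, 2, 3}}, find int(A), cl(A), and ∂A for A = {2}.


int(A) = ∅, cl(A) = {2}, ∂A = {2}.

Closed sets in (X, τ) are complements of opens:
  closed(X, τ) = {∅, {1}, {2}, {1, 2}, {2, 3}, {1, 2, 3}}.
int(A) = ⋃ {U ∈ τ : U ⊆ A}. Opens contained in A: ∅.
Taking the union of these: int(A) = ∅.
cl(A) = ⋂ {C closed : A ⊆ C}. Closed sets containing A: {2}, {1, 2}, {2, 3}, {1, 2, 3}.
Intersecting these: cl(A) = {2}.
∂A = cl(A) ∖ int(A) = {2} ∖ ∅ = {2}.


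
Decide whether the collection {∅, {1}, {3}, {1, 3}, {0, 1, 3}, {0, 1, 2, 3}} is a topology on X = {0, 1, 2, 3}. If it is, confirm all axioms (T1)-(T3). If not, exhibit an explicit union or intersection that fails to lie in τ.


τ IS a topology on X.

Axiom (T1): ∅ ∈ τ? Yes; X ∈ τ? Yes.
Axiom (T2/T3): check pairwise unions and intersections of members of τ.
All pairwise intersections and unions checked — each lies in τ. Therefore τ satisfies (T1), (T2), (T3): it IS a topology on X.


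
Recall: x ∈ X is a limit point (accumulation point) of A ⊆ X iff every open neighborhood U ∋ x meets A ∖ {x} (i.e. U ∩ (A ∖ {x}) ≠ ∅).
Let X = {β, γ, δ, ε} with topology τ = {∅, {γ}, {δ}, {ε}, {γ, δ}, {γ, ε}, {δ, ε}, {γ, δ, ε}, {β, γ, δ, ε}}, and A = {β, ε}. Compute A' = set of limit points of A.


A' = {β}

For each x ∈ X, list the open sets U ∈ τ with x ∈ U, then check whether U ∩ (A ∖ {x}) ≠ ∅ for every such U.
  x = β: opens ∋ x are {β, γ, δ, ε}; each meets A ∖ {β}, so x IS a limit point.
  x = γ: open {γ} ∋ x has {γ} ∩ (A ∖ {γ}) = ∅, so x is NOT a limit point.
  x = δ: open {δ} ∋ x has {δ} ∩ (A ∖ {δ}) = ∅, so x is NOT a limit point.
  x = ε: open {ε} ∋ x has {ε} ∩ (A ∖ {ε}) = ∅, so x is NOT a limit point.
Collecting: A' = {β}.


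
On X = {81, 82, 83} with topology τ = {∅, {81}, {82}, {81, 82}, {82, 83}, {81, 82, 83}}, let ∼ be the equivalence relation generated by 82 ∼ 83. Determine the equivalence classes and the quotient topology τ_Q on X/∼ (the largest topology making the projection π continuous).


X/∼ = {[81], [82=83]}; |τ_Q| = 4.

Equivalence classes: [81], [82=83].
Quotient map π: X → X/∼ sends 81 ↦ [81], 82 ↦ [82=83], 83 ↦ [82=83].
For each subset V ⊆ X/∼, compute π^{-1}(V) ⊆ X and check whether π^{-1}(V) ∈ τ. V is open in τ_Q iff π^{-1}(V) ∈ τ.
  V = {}: π^{-1}(V) = ∅ ∈ τ ✓.
  V = {[81]}: π^{-1}(V) = {81} ∈ τ ✓.
  V = {[82=83]}: π^{-1}(V) = {82, 83} ∈ τ ✓.
  V = {[81], [82=83]}: π^{-1}(V) = {81, 82, 83} ∈ τ ✓.
Open sets in the quotient: τ_Q = {{}, {[81]}, {[82=83]}, {[81], [82=83]}} (4 elements).


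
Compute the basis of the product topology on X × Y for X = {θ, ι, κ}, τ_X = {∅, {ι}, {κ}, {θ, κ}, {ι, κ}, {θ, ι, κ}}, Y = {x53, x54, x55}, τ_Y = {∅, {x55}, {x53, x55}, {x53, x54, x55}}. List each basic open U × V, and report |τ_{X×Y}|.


Basis B = {∅ × ∅, {ι} × {x55}, {κ} × {x55}, {θ, κ} × {x55}, {ι} × {x53, x55}, {ι, κ} × {x55}, {κ} × {x53, x55}, {θ, ι, κ} × {x55}, {ι} × {x53, x54, x55}, {κ} × {x53, x54, x55}, {θ, κ} × {x53, x55}, {ι, κ} × {x53, x55}, {θ, κ} × {x53, x54, x55}, {θ, ι, κ} × {x53, x55}, {ι, κ} × {x53, x54, x55}, {θ, ι, κ} × {x53, x54, x55}}; |τ_{X×Y}| = 40.

Enumerate products U × V with U ∈ τ_X, V ∈ τ_Y (deduplicated):
  ∅ × ∅ = {} (∅)
  {ι} × {x55} = {(ι,x55)}
  {κ} × {x55} = {(κ,x55)}
  {θ, κ} × {x55} = {(θ,x55), (κ,x55)}
  {ι} × {x53, x55} = {(ι,x53), (ι,x55)}
  {ι, κ} × {x55} = {(ι,x55), (κ,x55)}
  {κ} × {x53, x55} = {(κ,x53), (κ,x55)}
  {θ, ι, κ} × {x55} = {(θ,x55), (ι,x55), (κ,x55)}
  {ι} × {x53, x54, x55} = {(ι,x53), (ι,x54), (ι,x55)}
  {κ} × {x53, x54, x55} = {(κ,x53), (κ,x54), (κ,x55)}
  {θ, κ} × {x53, x55} = {(θ,x53), (θ,x55), (κ,x53), (κ,x55)}
  {ι, κ} × {x53, x55} = {(ι,x53), (ι,x55), (κ,x53), (κ,x55)}
  {θ, κ} × {x53, x54, x55} = {(θ,x53), (θ,x54), (θ,x55), (κ,x53), (κ,x54), (κ,x55)}
  {θ, ι, κ} × {x53, x55} = {(θ,x53), (θ,x55), (ι,x53), (ι,x55), (κ,x53), (κ,x55)}
  {ι, κ} × {x53, x54, x55} = {(ι,x53), (ι,x54), (ι,x55), (κ,x53), (κ,x54), (κ,x55)}
  {θ, ι, κ} × {x53, x54, x55} = {(θ,x53), (θ,x54), (θ,x55), (ι,x53), (ι,x54), (ι,x55), (κ,x53), (κ,x54), (κ,x55)}
These 16 distinct sets form the basis B.
Close under arbitrary unions to get τ_{X×Y}; counting gives |τ_{X×Y}| = 40.


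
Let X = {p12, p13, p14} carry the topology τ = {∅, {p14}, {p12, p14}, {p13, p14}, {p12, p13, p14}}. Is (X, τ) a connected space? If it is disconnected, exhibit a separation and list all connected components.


(X, τ) is connected.

Find clopen sets (U ∈ τ with X ∖ U ∈ τ):
  U = ∅, X ∖ U = {p12, p13, p14} — both open, so U is clopen.
  U = {p12, p13, p14}, X ∖ U = ∅ — both open, so U is clopen.
Only trivial clopens (∅ and X) exist, so (X, τ) is connected.
Compute connected components by grouping points that agree on all clopens:
  component: {p12, p13, p14}


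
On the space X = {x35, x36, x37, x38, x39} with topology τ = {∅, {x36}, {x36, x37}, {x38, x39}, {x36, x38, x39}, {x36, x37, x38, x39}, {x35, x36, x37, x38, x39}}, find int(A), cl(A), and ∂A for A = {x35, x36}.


int(A) = {x36}, cl(A) = {x35, x36, x37}, ∂A = {x35, x37}.

Closed sets in (X, τ) are complements of opens:
  closed(X, τ) = {∅, {x35}, {x35, x37}, {x35, x36, x37}, {x35, x38, x39}, {x35, x37, x38, x39}, {x35, x36, x37, x38, x39}}.
int(A) = ⋃ {U ∈ τ : U ⊆ A}. Opens contained in A: ∅, {x36}.
Taking the union of these: int(A) = {x36}.
cl(A) = ⋂ {C closed : A ⊆ C}. Closed sets containing A: {x35, x36, x37}, {x35, x36, x37, x38, x39}.
Intersecting these: cl(A) = {x35, x36, x37}.
∂A = cl(A) ∖ int(A) = {x35, x36, x37} ∖ {x36} = {x35, x37}.


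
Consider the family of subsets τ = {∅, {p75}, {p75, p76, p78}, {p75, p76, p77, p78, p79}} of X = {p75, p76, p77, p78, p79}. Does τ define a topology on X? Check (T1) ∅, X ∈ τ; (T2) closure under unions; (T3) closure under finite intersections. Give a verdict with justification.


τ IS a topology on X.

Axiom (T1): ∅ ∈ τ? Yes; X ∈ τ? Yes.
Axiom (T2/T3): check pairwise unions and intersections of members of τ.
All pairwise intersections and unions checked — each lies in τ. Therefore τ satisfies (T1), (T2), (T3): it IS a topology on X.


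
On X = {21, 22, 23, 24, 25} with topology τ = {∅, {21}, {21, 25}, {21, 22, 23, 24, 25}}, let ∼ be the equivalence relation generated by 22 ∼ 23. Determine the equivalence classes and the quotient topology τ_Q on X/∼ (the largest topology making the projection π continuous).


X/∼ = {[21], [22=23], [24], [25]}; |τ_Q| = 4.

Equivalence classes: [21], [22=23], [24], [25].
Quotient map π: X → X/∼ sends 21 ↦ [21], 22 ↦ [22=23], 23 ↦ [22=23], 24 ↦ [24], 25 ↦ [25].
For each subset V ⊆ X/∼, compute π^{-1}(V) ⊆ X and check whether π^{-1}(V) ∈ τ. V is open in τ_Q iff π^{-1}(V) ∈ τ.
  V = {}: π^{-1}(V) = ∅ ∈ τ ✓.
  V = {[21]}: π^{-1}(V) = {21} ∈ τ ✓.
  V = {[22=23]}: π^{-1}(V) = {22, 23} ∉ τ ✗.
  V = {[21], [22=23]}: π^{-1}(V) = {21, 22, 23} ∉ τ ✗.
  V = {[24]}: π^{-1}(V) = {24} ∉ τ ✗.
  V = {[21], [24]}: π^{-1}(V) = {21, 24} ∉ τ ✗.
  V = {[22=23], [24]}: π^{-1}(V) = {22, 23, 24} ∉ τ ✗.
  V = {[21], [22=23], [24]}: π^{-1}(V) = {21, 22, 23, 24} ∉ τ ✗.
  V = {[25]}: π^{-1}(V) = {25} ∉ τ ✗.
  V = {[21], [25]}: π^{-1}(V) = {21, 25} ∈ τ ✓.
  V = {[22=23], [25]}: π^{-1}(V) = {22, 23, 25} ∉ τ ✗.
  V = {[21], [22=23], [25]}: π^{-1}(V) = {21, 22, 23, 25} ∉ τ ✗.
  V = {[24], [25]}: π^{-1}(V) = {24, 25} ∉ τ ✗.
  V = {[21], [24], [25]}: π^{-1}(V) = {21, 24, 25} ∉ τ ✗.
  V = {[22=23], [24], [25]}: π^{-1}(V) = {22, 23, 24, 25} ∉ τ ✗.
  V = {[21], [22=23], [24], [25]}: π^{-1}(V) = {21, 22, 23, 24, 25} ∈ τ ✓.
Open sets in the quotient: τ_Q = {{}, {[21]}, {[21], [25]}, {[21], [22=23], [24], [25]}} (4 elements).


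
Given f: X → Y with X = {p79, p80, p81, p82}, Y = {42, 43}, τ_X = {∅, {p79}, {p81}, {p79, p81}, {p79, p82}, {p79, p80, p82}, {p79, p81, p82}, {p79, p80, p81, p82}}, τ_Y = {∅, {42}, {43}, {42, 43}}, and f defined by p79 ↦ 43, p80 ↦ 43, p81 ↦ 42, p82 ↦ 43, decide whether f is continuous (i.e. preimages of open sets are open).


f IS continuous.

Compute f^{-1}(U) for each U ∈ τ_Y:
  U = ∅: f^{-1}(U) = ∅ ∈ τ_X ✓.
  U = {42}: f^{-1}(U) = {p81} ∈ τ_X ✓.
  U = {43}: f^{-1}(U) = {p79, p80, p82} ∈ τ_X ✓.
  U = {42, 43}: f^{-1}(U) = {p79, p80, p81, p82} ∈ τ_X ✓.
Every preimage lies in τ_X, so f IS continuous.


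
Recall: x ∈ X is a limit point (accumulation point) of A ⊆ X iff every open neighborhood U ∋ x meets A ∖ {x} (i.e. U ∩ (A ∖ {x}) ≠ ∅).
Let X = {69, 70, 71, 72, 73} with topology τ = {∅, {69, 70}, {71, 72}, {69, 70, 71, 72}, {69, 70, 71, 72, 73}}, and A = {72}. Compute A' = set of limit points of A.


A' = {71, 73}

For each x ∈ X, list the open sets U ∈ τ with x ∈ U, then check whether U ∩ (A ∖ {x}) ≠ ∅ for every such U.
  x = 69: open {69, 70} ∋ x has {69, 70} ∩ (A ∖ {69}) = ∅, so x is NOT a limit point.
  x = 70: open {69, 70} ∋ x has {69, 70} ∩ (A ∖ {70}) = ∅, so x is NOT a limit point.
  x = 71: opens ∋ x are {71, 72}, {69, 70, 71, 72}, {69, 70, 71, 72, 73}; each meets A ∖ {71}, so x IS a limit point.
  x = 72: open {71, 72} ∋ x has {71, 72} ∩ (A ∖ {72}) = ∅, so x is NOT a limit point.
  x = 73: opens ∋ x are {69, 70, 71, 72, 73}; each meets A ∖ {73}, so x IS a limit point.
Collecting: A' = {71, 73}.


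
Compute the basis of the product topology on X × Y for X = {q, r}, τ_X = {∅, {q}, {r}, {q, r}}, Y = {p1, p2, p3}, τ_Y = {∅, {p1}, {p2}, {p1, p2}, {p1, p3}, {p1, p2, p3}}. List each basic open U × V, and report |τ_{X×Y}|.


Basis B = {∅ × ∅, {q} × {p1}, {q} × {p2}, {r} × {p1}, {r} × {p2}, {q} × {p1, p2}, {q} × {p1, p3}, {q, r} × {p1}, {q, r} × {p2}, {r} × {p1, p2}, {r} × {p1, p3}, {q} × {p1, p2, p3}, {r} × {p1, p2, p3}, {q, r} × {p1, p2}, {q, r} × {p1, p3}, {q, r} × {p1, p2, p3}}; |τ_{X×Y}| = 36.

Enumerate products U × V with U ∈ τ_X, V ∈ τ_Y (deduplicated):
  ∅ × ∅ = {} (∅)
  {q} × {p1} = {(q,p1)}
  {q} × {p2} = {(q,p2)}
  {r} × {p1} = {(r,p1)}
  {r} × {p2} = {(r,p2)}
  {q} × {p1, p2} = {(q,p1), (q,p2)}
  {q} × {p1, p3} = {(q,p1), (q,p3)}
  {q, r} × {p1} = {(q,p1), (r,p1)}
  {q, r} × {p2} = {(q,p2), (r,p2)}
  {r} × {p1, p2} = {(r,p1), (r,p2)}
  {r} × {p1, p3} = {(r,p1), (r,p3)}
  {q} × {p1, p2, p3} = {(q,p1), (q,p2), (q,p3)}
  {r} × {p1, p2, p3} = {(r,p1), (r,p2), (r,p3)}
  {q, r} × {p1, p2} = {(q,p1), (q,p2), (r,p1), (r,p2)}
  {q, r} × {p1, p3} = {(q,p1), (q,p3), (r,p1), (r,p3)}
  {q, r} × {p1, p2, p3} = {(q,p1), (q,p2), (q,p3), (r,p1), (r,p2), (r,p3)}
These 16 distinct sets form the basis B.
Close under arbitrary unions to get τ_{X×Y}; counting gives |τ_{X×Y}| = 36.


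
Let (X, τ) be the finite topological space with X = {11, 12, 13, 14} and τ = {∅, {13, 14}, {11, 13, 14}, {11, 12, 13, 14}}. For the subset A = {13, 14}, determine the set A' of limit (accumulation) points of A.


A' = {11, 12, 13, 14}

For each x ∈ X, list the open sets U ∈ τ with x ∈ U, then check whether U ∩ (A ∖ {x}) ≠ ∅ for every such U.
  x = 11: opens ∋ x are {11, 13, 14}, {11, 12, 13, 14}; each meets A ∖ {11}, so x IS a limit point.
  x = 12: opens ∋ x are {11, 12, 13, 14}; each meets A ∖ {12}, so x IS a limit point.
  x = 13: opens ∋ x are {13, 14}, {11, 13, 14}, {11, 12, 13, 14}; each meets A ∖ {13}, so x IS a limit point.
  x = 14: opens ∋ x are {13, 14}, {11, 13, 14}, {11, 12, 13, 14}; each meets A ∖ {14}, so x IS a limit point.
Collecting: A' = {11, 12, 13, 14}.


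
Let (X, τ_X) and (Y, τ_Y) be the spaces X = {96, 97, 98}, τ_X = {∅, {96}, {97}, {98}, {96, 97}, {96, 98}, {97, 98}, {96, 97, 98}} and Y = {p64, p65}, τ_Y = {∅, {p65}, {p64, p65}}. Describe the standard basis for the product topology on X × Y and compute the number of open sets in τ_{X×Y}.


Basis B = {∅ × ∅, {96} × {p65}, {97} × {p65}, {98} × {p65}, {96} × {p64, p65}, {96, 97} × {p65}, {96, 98} × {p65}, {97} × {p64, p65}, {97, 98} × {p65}, {98} × {p64, p65}, {96, 97, 98} × {p65}, {96, 97} × {p64, p65}, {96, 98} × {p64, p65}, {97, 98} × {p64, p65}, {96, 97, 98} × {p64, p65}}; |τ_{X×Y}| = 27.

Enumerate products U × V with U ∈ τ_X, V ∈ τ_Y (deduplicated):
  ∅ × ∅ = {} (∅)
  {96} × {p65} = {(96,p65)}
  {97} × {p65} = {(97,p65)}
  {98} × {p65} = {(98,p65)}
  {96} × {p64, p65} = {(96,p64), (96,p65)}
  {96, 97} × {p65} = {(96,p65), (97,p65)}
  {96, 98} × {p65} = {(96,p65), (98,p65)}
  {97} × {p64, p65} = {(97,p64), (97,p65)}
  {97, 98} × {p65} = {(97,p65), (98,p65)}
  {98} × {p64, p65} = {(98,p64), (98,p65)}
  {96, 97, 98} × {p65} = {(96,p65), (97,p65), (98,p65)}
  {96, 97} × {p64, p65} = {(96,p64), (96,p65), (97,p64), (97,p65)}
  {96, 98} × {p64, p65} = {(96,p64), (96,p65), (98,p64), (98,p65)}
  {97, 98} × {p64, p65} = {(97,p64), (97,p65), (98,p64), (98,p65)}
  {96, 97, 98} × {p64, p65} = {(96,p64), (96,p65), (97,p64), (97,p65), (98,p64), (98,p65)}
These 15 distinct sets form the basis B.
Close under arbitrary unions to get τ_{X×Y}; counting gives |τ_{X×Y}| = 27.


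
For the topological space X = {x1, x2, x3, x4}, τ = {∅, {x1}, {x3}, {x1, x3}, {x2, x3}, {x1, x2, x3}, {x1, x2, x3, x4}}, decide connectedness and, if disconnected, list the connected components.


(X, τ) is connected.

Find clopen sets (U ∈ τ with X ∖ U ∈ τ):
  U = ∅, X ∖ U = {x1, x2, x3, x4} — both open, so U is clopen.
  U = {x1, x2, x3, x4}, X ∖ U = ∅ — both open, so U is clopen.
Only trivial clopens (∅ and X) exist, so (X, τ) is connected.
Compute connected components by grouping points that agree on all clopens:
  component: {x1, x2, x3, x4}


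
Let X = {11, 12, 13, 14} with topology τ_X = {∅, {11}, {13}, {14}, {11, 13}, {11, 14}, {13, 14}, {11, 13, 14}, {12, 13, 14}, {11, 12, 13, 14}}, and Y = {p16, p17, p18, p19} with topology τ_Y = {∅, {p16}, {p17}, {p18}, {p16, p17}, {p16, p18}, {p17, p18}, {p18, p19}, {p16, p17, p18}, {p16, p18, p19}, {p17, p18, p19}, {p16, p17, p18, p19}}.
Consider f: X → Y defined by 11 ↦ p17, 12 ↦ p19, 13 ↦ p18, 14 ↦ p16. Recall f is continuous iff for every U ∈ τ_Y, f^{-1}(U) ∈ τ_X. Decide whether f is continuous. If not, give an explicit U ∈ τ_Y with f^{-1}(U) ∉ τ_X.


f is NOT continuous.

Compute f^{-1}(U) for each U ∈ τ_Y:
  U = ∅: f^{-1}(U) = ∅ ∈ τ_X ✓.
  U = {p16}: f^{-1}(U) = {14} ∈ τ_X ✓.
  U = {p17}: f^{-1}(U) = {11} ∈ τ_X ✓.
  U = {p18}: f^{-1}(U) = {13} ∈ τ_X ✓.
  U = {p16, p17}: f^{-1}(U) = {11, 14} ∈ τ_X ✓.
  U = {p16, p18}: f^{-1}(U) = {13, 14} ∈ τ_X ✓.
  U = {p17, p18}: f^{-1}(U) = {11, 13} ∈ τ_X ✓.
  U = {p18, p19}: f^{-1}(U) = {12, 13} ∉ τ_X ✗.
  U = {p16, p17, p18}: f^{-1}(U) = {11, 13, 14} ∈ τ_X ✓.
  U = {p16, p18, p19}: f^{-1}(U) = {12, 13, 14} ∈ τ_X ✓.
  U = {p17, p18, p19}: f^{-1}(U) = {11, 12, 13} ∉ τ_X ✗.
  U = {p16, p17, p18, p19}: f^{-1}(U) = {11, 12, 13, 14} ∈ τ_X ✓.
Found U = {p18, p19} with f^{-1}(U) = {12, 13} not in τ_X. Therefore f is NOT continuous.


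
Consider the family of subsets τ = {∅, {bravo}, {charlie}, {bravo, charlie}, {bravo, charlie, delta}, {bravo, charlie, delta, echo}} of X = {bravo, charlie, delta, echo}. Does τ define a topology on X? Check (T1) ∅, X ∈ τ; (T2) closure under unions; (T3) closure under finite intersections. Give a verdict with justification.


τ IS a topology on X.

Axiom (T1): ∅ ∈ τ? Yes; X ∈ τ? Yes.
Axiom (T2/T3): check pairwise unions and intersections of members of τ.
All pairwise intersections and unions checked — each lies in τ. Therefore τ satisfies (T1), (T2), (T3): it IS a topology on X.


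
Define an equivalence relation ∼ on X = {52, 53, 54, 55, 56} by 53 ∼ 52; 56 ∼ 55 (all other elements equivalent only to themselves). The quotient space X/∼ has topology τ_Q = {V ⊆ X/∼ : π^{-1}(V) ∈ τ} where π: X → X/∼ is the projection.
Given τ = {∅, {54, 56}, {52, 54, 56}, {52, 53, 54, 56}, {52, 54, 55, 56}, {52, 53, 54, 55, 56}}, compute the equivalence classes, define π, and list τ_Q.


X/∼ = {[52=53], [54], [55=56]}; |τ_Q| = 2.

Equivalence classes: [52=53], [54], [55=56].
Quotient map π: X → X/∼ sends 52 ↦ [52=53], 53 ↦ [52=53], 54 ↦ [54], 55 ↦ [55=56], 56 ↦ [55=56].
For each subset V ⊆ X/∼, compute π^{-1}(V) ⊆ X and check whether π^{-1}(V) ∈ τ. V is open in τ_Q iff π^{-1}(V) ∈ τ.
  V = {}: π^{-1}(V) = ∅ ∈ τ ✓.
  V = {[52=53]}: π^{-1}(V) = {52, 53} ∉ τ ✗.
  V = {[54]}: π^{-1}(V) = {54} ∉ τ ✗.
  V = {[52=53], [54]}: π^{-1}(V) = {52, 53, 54} ∉ τ ✗.
  V = {[55=56]}: π^{-1}(V) = {55, 56} ∉ τ ✗.
  V = {[52=53], [55=56]}: π^{-1}(V) = {52, 53, 55, 56} ∉ τ ✗.
  V = {[54], [55=56]}: π^{-1}(V) = {54, 55, 56} ∉ τ ✗.
  V = {[52=53], [54], [55=56]}: π^{-1}(V) = {52, 53, 54, 55, 56} ∈ τ ✓.
Open sets in the quotient: τ_Q = {{}, {[52=53], [54], [55=56]}} (2 elements).


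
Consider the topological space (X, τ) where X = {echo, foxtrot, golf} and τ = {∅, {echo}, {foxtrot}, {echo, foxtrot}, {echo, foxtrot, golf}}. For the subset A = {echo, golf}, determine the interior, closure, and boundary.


int(A) = {echo}, cl(A) = {echo, golf}, ∂A = {golf}.

Closed sets in (X, τ) are complements of opens:
  closed(X, τ) = {∅, {golf}, {echo, golf}, {foxtrot, golf}, {echo, foxtrot, golf}}.
int(A) = ⋃ {U ∈ τ : U ⊆ A}. Opens contained in A: ∅, {echo}.
Taking the union of these: int(A) = {echo}.
cl(A) = ⋂ {C closed : A ⊆ C}. Closed sets containing A: {echo, golf}, {echo, foxtrot, golf}.
Intersecting these: cl(A) = {echo, golf}.
∂A = cl(A) ∖ int(A) = {echo, golf} ∖ {echo} = {golf}.


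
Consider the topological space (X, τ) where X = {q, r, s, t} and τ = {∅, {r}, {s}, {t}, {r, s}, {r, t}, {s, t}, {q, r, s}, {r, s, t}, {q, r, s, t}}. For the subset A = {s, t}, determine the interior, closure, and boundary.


int(A) = {s, t}, cl(A) = {q, s, t}, ∂A = {q}.

Closed sets in (X, τ) are complements of opens:
  closed(X, τ) = {∅, {q}, {t}, {q, r}, {q, s}, {q, t}, {q, r, s}, {q, r, t}, {q, s, t}, {q, r, s, t}}.
int(A) = ⋃ {U ∈ τ : U ⊆ A}. Opens contained in A: ∅, {s}, {t}, {s, t}.
Taking the union of these: int(A) = {s, t}.
cl(A) = ⋂ {C closed : A ⊆ C}. Closed sets containing A: {q, s, t}, {q, r, s, t}.
Intersecting these: cl(A) = {q, s, t}.
∂A = cl(A) ∖ int(A) = {q, s, t} ∖ {s, t} = {q}.


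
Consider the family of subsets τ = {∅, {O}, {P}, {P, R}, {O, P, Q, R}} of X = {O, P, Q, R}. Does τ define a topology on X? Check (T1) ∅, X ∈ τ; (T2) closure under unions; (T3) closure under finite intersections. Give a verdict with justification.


τ is NOT a topology on X.

Axiom (T1): ∅ ∈ τ? Yes; X ∈ τ? Yes.
Axiom (T2/T3): check pairwise unions and intersections of members of τ.
Counterexample for (T2): {O} ∪ {P} = {O, P} ∉ τ. Therefore τ is NOT a topology.


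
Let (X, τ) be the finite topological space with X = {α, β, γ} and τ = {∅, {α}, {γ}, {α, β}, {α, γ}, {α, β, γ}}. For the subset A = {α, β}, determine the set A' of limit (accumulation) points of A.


A' = {β}

For each x ∈ X, list the open sets U ∈ τ with x ∈ U, then check whether U ∩ (A ∖ {x}) ≠ ∅ for every such U.
  x = α: open {α} ∋ x has {α} ∩ (A ∖ {α}) = ∅, so x is NOT a limit point.
  x = β: opens ∋ x are {α, β}, {α, β, γ}; each meets A ∖ {β}, so x IS a limit point.
  x = γ: open {γ} ∋ x has {γ} ∩ (A ∖ {γ}) = ∅, so x is NOT a limit point.
Collecting: A' = {β}.


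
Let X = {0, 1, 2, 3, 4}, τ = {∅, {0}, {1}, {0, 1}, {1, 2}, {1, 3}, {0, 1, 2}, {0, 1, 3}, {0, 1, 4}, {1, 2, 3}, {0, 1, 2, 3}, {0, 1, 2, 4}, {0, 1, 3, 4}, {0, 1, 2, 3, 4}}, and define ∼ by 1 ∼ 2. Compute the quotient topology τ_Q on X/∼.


X/∼ = {[0], [1=2], [3], [4]}; |τ_Q| = 8.

Equivalence classes: [0], [1=2], [3], [4].
Quotient map π: X → X/∼ sends 0 ↦ [0], 1 ↦ [1=2], 2 ↦ [1=2], 3 ↦ [3], 4 ↦ [4].
For each subset V ⊆ X/∼, compute π^{-1}(V) ⊆ X and check whether π^{-1}(V) ∈ τ. V is open in τ_Q iff π^{-1}(V) ∈ τ.
  V = {}: π^{-1}(V) = ∅ ∈ τ ✓.
  V = {[0]}: π^{-1}(V) = {0} ∈ τ ✓.
  V = {[1=2]}: π^{-1}(V) = {1, 2} ∈ τ ✓.
  V = {[0], [1=2]}: π^{-1}(V) = {0, 1, 2} ∈ τ ✓.
  V = {[3]}: π^{-1}(V) = {3} ∉ τ ✗.
  V = {[0], [3]}: π^{-1}(V) = {0, 3} ∉ τ ✗.
  V = {[1=2], [3]}: π^{-1}(V) = {1, 2, 3} ∈ τ ✓.
  V = {[0], [1=2], [3]}: π^{-1}(V) = {0, 1, 2, 3} ∈ τ ✓.
  V = {[4]}: π^{-1}(V) = {4} ∉ τ ✗.
  V = {[0], [4]}: π^{-1}(V) = {0, 4} ∉ τ ✗.
  V = {[1=2], [4]}: π^{-1}(V) = {1, 2, 4} ∉ τ ✗.
  V = {[0], [1=2], [4]}: π^{-1}(V) = {0, 1, 2, 4} ∈ τ ✓.
  V = {[3], [4]}: π^{-1}(V) = {3, 4} ∉ τ ✗.
  V = {[0], [3], [4]}: π^{-1}(V) = {0, 3, 4} ∉ τ ✗.
  V = {[1=2], [3], [4]}: π^{-1}(V) = {1, 2, 3, 4} ∉ τ ✗.
  V = {[0], [1=2], [3], [4]}: π^{-1}(V) = {0, 1, 2, 3, 4} ∈ τ ✓.
Open sets in the quotient: τ_Q = {{}, {[0]}, {[1=2]}, {[0], [1=2]}, {[1=2], [3]}, {[0], [1=2], [3]}, {[0], [1=2], [4]}, {[0], [1=2], [3], [4]}} (8 elements).
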